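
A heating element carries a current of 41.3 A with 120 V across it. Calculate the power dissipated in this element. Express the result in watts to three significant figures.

With V and I both given, power follows immediately from P = V I.
P = 120 V × 41.30 A = 4956 W

4960 W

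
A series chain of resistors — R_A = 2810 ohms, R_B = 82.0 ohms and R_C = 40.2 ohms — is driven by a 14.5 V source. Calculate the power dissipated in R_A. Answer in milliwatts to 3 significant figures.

The current is common to all series resistors; compute it, then apply P = I²R for the target.
R_total = 2810 + 82.0 + 40.2 = 2932 Ω
I = V / R_total = 14.5 / 2932 = 0.004945 A
P_R_A = I² × R_A = (0.004945)² × 2810 = 0.06872 W

68.7 mW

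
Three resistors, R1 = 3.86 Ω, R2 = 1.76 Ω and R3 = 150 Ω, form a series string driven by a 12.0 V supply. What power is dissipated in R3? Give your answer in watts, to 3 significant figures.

The current is common to all series resistors; compute it, then apply P = I²R for the target.
R_total = 3.86 + 1.76 + 150 = 155.6 Ω
I = V / R_total = 12.0 / 155.6 = 0.07711 A
P_R3 = I² × R3 = (0.07711)² × 150 = 0.8919 W

0.892 W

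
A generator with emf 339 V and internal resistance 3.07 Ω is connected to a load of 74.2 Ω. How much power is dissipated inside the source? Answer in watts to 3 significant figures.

59.1 W

r is in series with the load, so it carries the full circuit current — the loss in it is I²r.
I = ε / (r + R) = 339 / (3.07 + 74.2) = 4.387 A
P_int = I² r = (4.387)² × 3.07 = 59.09 W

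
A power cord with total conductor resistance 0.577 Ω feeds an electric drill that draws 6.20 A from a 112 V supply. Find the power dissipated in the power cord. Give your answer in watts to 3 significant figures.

The power cord and load are in series, so the same current flows in both; the loss is I²R_line.
The power cord carries the full 6.20 A.
P_line = I² R_line = (6.200)² × 0.577 = 22.18 W

22.2 W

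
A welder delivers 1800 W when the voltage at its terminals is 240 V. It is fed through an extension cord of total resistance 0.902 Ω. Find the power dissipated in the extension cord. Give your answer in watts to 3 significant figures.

The extension cord and load are in series, so the same current flows in both; the loss is I²R_line.
I = P / V = 1800 / 240 = 7.500 A through the extension cord.
P_line = I² R_line = (7.500)² × 0.902 = 50.74 W

50.7 W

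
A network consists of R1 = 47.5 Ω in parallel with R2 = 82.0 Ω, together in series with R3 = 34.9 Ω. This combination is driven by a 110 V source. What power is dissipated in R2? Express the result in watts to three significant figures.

31.6 W

Collapse the R1‖R2 pair into one equivalent R_p; then R_p and R3 form a series string.
R_p = (47.5×82.0)/(47.5+82.0) = 30.08 Ω
R_total = R_p + 34.9 = 30.08 + 34.9 = 64.98 Ω
I = V / R_total = 110 / 64.98 = 1.693 A
Voltage across the parallel pair: V_p = I × R_p = 1.693 × 30.08 = 50.92 V
R2 sits across V_p; its power is V_p²/R.
P_R2 = (50.92)² / 82.0 = 31.62 W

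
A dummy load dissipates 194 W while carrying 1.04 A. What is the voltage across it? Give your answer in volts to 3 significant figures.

Inverting the appropriate power form: V = P / I.
V = 194 / 1.040 = 186.5 V

187 V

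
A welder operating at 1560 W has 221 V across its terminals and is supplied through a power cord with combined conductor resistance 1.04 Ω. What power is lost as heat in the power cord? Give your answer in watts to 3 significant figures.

51.8 W

Only the current and the line resistance are needed for the I²R loss.
I = P / V = 1560 / 221 = 7.059 A through the power cord.
P_line = I² R_line = (7.059)² × 1.04 = 51.82 W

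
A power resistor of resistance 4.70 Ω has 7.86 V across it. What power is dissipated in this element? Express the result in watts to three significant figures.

V and R are stated; P = V²/R avoids computing the current.
P = (7.86 V)² / 4.70 Ω = 13.14 W

13.1 W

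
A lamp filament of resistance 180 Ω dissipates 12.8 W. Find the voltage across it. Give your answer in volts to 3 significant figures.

Inverting the appropriate power form: V = √(P R).
V = √(12.8 × 180) = 48.00 V

48.0 V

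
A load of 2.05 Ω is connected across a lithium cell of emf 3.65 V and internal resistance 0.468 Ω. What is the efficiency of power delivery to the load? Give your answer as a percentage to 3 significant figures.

81.4 %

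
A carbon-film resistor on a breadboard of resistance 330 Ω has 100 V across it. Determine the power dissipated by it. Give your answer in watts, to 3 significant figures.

30.3 W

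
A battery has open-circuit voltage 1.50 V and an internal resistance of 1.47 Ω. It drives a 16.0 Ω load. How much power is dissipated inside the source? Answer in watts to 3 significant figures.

0.0108 W

The source's internal resistance is just another series element carrying I; its dissipation is I²r.
I = ε / (r + R) = 1.50 / (1.47 + 16.0) = 0.08586 A
P_int = I² r = (0.08586)² × 1.47 = 0.01084 W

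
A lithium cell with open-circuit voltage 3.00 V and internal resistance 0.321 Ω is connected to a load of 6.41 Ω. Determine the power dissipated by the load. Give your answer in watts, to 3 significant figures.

1.27 W

Find the circuit current first, then P = I²R for the load (series elements share I).
I = ε / (r + R) = 3.00 / (0.321 + 6.41) = 0.4457 A
P_load = I² R = (0.4457)² × 6.41 = 1.273 W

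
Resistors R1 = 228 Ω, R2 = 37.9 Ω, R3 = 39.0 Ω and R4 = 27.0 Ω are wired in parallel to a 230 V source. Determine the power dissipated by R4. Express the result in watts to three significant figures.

Every branch has 230 V across it, so for R4 the power is simply V²/R.
P_R4 = V² / R4 = (230)² / 27.0 Ω = 1959 W

1960 W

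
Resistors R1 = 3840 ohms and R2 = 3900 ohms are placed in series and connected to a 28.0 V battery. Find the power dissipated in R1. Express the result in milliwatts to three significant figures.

50.3 mW

Every series element carries the same I. Get I from the total resistance, then P = I² × R1.
R_total = 3840 + 3900 = 7740 Ω
I = V / R_total = 28.0 / 7740 = 0.003618 A
P_R1 = I² × R1 = (0.003618)² × 3840 = 0.05025 W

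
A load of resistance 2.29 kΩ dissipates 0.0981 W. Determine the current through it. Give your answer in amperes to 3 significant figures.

Rearranging the power relation for the two known quantities gives I = √(P / R).
I = √(0.0981 / 2290) = 0.006545 A

0.00655 A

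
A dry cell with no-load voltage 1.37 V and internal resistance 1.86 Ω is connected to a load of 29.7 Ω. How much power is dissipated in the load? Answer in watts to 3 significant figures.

0.0560 W

Find the circuit current first, then P = I²R for the load (series elements share I).
I = ε / (r + R) = 1.37 / (1.86 + 29.7) = 0.04341 A
P_load = I² R = (0.04341)² × 29.7 = 0.05597 W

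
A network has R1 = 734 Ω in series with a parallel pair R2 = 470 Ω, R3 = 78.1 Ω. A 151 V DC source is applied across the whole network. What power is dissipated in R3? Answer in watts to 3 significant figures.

Replace R2 and R3 with their parallel equivalent so the circuit becomes R1 in series with R_p.
R_p = (470×78.1)/(470+78.1) = 66.97 Ω
R_total = 734 + 66.97 = 801.0 Ω
I = V / R_total = 151 / 801.0 = 0.1885 A
Voltage across the parallel pair: V_p = I × R_p = 0.1885 × 66.97 = 12.63 V
With V_p across R3, its power is V_p²/R3.
P_R3 = (12.63)² / 78.1 = 2.041 W

2.04 W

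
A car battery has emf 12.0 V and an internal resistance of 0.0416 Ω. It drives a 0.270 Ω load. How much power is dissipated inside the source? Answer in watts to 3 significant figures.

61.7 W

Internal loss is I²r, with I set by the total series resistance r+R.
I = ε / (r + R) = 12.0 / (0.0416 + 0.270) = 38.51 A
P_int = I² r = (38.51)² × 0.0416 = 61.70 W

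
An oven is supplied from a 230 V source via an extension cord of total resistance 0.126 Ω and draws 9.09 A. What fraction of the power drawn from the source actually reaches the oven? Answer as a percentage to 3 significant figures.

The extension cord carries the full 9.09 A.
P_line = I² R_line = (9.090)² × 0.126 = 10.41 W
P_source = V I = 230 × 9.090 = 2091 W; P_load = 2080 W
η = P_load / P_source = 2080 / 2091 = 0.9950

99.5 %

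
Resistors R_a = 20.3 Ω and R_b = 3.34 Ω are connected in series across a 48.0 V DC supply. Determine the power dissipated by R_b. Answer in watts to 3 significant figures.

Since the resistors are in series they all carry the loop current I = V/R_total; the power in any one is I²R.
R_total = 20.3 + 3.34 = 23.64 Ω
I = V / R_total = 48.0 / 23.64 = 2.030 A
P_R_b = I² × R_b = (2.030)² × 3.34 = 13.77 W

13.8 W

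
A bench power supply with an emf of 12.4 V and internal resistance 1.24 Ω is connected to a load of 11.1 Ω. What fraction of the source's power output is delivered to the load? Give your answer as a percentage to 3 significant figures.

90.0 %

Efficiency is P_load / P_total. With a series r and R sharing the same I, P = I²R for each, so η = R/(R+r).
η = R / (R + r) = 11.1 / (11.1 + 1.24) = 0.8995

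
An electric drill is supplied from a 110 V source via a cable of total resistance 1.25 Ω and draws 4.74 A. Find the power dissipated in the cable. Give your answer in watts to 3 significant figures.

The cable is a series resistance carrying the load current; its dissipation is I²R_line.
The cable carries the full 4.74 A.
P_line = I² R_line = (4.740)² × 1.25 = 28.08 W

28.1 W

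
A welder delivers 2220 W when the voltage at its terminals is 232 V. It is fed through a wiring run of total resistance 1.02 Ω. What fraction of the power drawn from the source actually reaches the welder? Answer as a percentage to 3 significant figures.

I = P / V = 2220 / 232 = 9.569 A through the wiring run.
P_line = I² R_line = (9.569)² × 1.02 = 93.40 W
P_source = P_load + P_line = 2220 + 93.40 = 2313 W
η = P_load / P_source = 2220 / 2313 = 0.9596

96.0 %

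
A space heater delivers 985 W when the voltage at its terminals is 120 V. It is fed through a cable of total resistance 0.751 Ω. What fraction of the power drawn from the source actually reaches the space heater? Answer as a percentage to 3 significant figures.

95.1 %

I = P / V = 985 / 120 = 8.208 A through the cable.
P_line = I² R_line = (8.208)² × 0.751 = 50.60 W
P_source = P_load + P_line = 985.0 + 50.60 = 1036 W
η = P_load / P_source = 985.0 / 1036 = 0.9511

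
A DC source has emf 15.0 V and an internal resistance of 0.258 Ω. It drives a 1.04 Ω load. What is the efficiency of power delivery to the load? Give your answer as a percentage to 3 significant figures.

80.1 %

Both r and R carry the same current, so the power split is just the resistance split: η = R/(R+r).
η = R / (R + r) = 1.04 / (1.04 + 0.258) = 0.8012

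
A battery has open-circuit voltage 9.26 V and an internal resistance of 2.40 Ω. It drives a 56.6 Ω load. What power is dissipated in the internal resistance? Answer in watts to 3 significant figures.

r is in series with the load, so it carries the full circuit current — the loss in it is I²r.
I = ε / (r + R) = 9.26 / (2.40 + 56.6) = 0.1569 A
P_int = I² r = (0.1569)² × 2.40 = 0.05912 W

0.0591 W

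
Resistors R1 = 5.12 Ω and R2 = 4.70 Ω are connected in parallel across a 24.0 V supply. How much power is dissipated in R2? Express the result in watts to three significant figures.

123 W

R2 sits directly across the source, so P = V²/R with V = 24.0 V.
P_R2 = V² / R2 = (24.0)² / 4.70 Ω = 122.6 W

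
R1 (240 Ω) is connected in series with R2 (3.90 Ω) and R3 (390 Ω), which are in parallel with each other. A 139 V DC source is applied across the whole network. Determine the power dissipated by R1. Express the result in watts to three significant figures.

78.0 W

Reduce the parallel pair to R_p first; the network is then a simple series string.
R_p = (3.90×390)/(3.90+390) = 3.861 Ω
R_total = 240 + 3.861 = 243.9 Ω
I = V / R_total = 139 / 243.9 = 0.5700 A
R1 carries the full series current, so P = I²R.
P_R1 = (0.5700)² × 240 = 77.97 W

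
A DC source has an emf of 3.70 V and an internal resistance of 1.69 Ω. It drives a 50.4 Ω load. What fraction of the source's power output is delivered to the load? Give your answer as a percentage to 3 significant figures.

96.8 %

η = P_load/(P_load+P_int) = I²R/(I²R+I²r) = R/(R+r) — the I² cancels for series elements.
η = R / (R + r) = 50.4 / (50.4 + 1.69) = 0.9676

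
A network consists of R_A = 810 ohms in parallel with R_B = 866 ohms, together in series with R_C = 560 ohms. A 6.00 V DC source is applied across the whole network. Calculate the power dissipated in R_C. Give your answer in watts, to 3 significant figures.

First find R_p for the parallel pair, then treat R_p + R_C as a series loop.
R_p = (810×866)/(810+866) = 418.5 Ω
R_total = R_p + 560 = 418.5 + 560 = 978.5 Ω
I = V / R_total = 6.00 / 978.5 = 0.006132 A
R_C is the series element, so its power is I²R.
P_R_C = (0.006132)² × 560 = 0.02105 W

0.0211 W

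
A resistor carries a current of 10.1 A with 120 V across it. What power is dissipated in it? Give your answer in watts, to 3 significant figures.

V and I are known directly — P = V I, no intermediate step needed.
P = 120 V × 10.10 A = 1212 W

1210 W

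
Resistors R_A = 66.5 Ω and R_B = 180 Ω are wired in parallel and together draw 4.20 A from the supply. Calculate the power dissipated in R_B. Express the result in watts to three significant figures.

Only the total current is stated, so first find the parallel equivalent to get the voltage across the combination.
1/R_eq = 1/66.5 + 1/180 ⇒ R_eq = 48.56 Ω
V = I_total × R_eq = 4.200 × 48.56 = 204.0 V
P_R_B = V² / R_B = (204.0)² / 180 = 231.1 W

231 W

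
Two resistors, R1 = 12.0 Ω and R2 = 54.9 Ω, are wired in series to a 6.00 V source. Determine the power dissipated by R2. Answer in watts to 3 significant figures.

In a series string the same current flows through every resistor — find that current, then P = I²R for the one we want.
R_total = 12.0 + 54.9 = 66.90 Ω
I = V / R_total = 6.00 / 66.90 = 0.08969 A
P_R2 = I² × R2 = (0.08969)² × 54.9 = 0.4416 W

0.442 W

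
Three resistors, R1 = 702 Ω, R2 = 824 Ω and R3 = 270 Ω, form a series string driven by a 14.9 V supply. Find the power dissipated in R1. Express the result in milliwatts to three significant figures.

48.3 mW

Every series element carries the same I. Get I from the total resistance, then P = I² × R1.
R_total = 702 + 824 + 270 = 1796 Ω
I = V / R_total = 14.9 / 1796 = 0.008296 A
P_R1 = I² × R1 = (0.008296)² × 702 = 0.04832 W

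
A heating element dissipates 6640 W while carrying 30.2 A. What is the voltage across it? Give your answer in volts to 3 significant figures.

Rearranging the power relation for the two known quantities gives V = P / I.
V = 6640 / 30.20 = 219.9 V

220 V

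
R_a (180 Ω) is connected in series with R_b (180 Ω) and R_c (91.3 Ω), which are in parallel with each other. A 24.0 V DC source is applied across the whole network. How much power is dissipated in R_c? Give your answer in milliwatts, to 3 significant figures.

400 mW

Replace R_b and R_c with their parallel equivalent so the circuit becomes R_a in series with R_p.
R_p = (180×91.3)/(180+91.3) = 60.58 Ω
R_total = 180 + 60.58 = 240.6 Ω
I = V / R_total = 24.0 / 240.6 = 0.09976 A
Voltage across the parallel pair: V_p = I × R_p = 0.09976 × 60.58 = 6.043 V
R_c sees V_p directly, so P = V_p² / R_c.
P_R_c = (6.043)² / 91.3 = 0.4000 W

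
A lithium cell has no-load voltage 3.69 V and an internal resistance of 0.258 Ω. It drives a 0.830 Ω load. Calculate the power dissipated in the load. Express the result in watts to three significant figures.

With r and R in series, I = ε/(r+R); the load dissipates I²R.
I = ε / (r + R) = 3.69 / (0.258 + 0.830) = 3.392 A
P_load = I² R = (3.392)² × 0.830 = 9.547 W

9.55 W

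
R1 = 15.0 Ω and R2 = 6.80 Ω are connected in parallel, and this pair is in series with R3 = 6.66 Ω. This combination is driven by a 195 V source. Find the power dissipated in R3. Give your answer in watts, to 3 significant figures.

1970 W

Collapse the R1‖R2 pair into one equivalent R_p; then R_p and R3 form a series string.
R_p = (15.0×6.80)/(15.0+6.80) = 4.679 Ω
R_total = R_p + 6.66 = 4.679 + 6.66 = 11.34 Ω
I = V / R_total = 195 / 11.34 = 17.20 A
R3 carries the full series current, so P = I²R.
P_R3 = (17.20)² × 6.66 = 1970 W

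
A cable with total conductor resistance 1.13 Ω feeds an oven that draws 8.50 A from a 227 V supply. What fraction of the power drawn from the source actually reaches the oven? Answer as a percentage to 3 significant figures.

The cable carries the full 8.50 A.
P_line = I² R_line = (8.500)² × 1.13 = 81.64 W
P_source = V I = 227 × 8.500 = 1930 W; P_load = 1848 W
η = P_load / P_source = 1848 / 1930 = 0.9577

95.8 %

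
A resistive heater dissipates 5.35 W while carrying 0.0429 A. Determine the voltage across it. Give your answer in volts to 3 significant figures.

Rearranging the power relation for the two known quantities gives V = P / I.
V = 5.35 / 0.04290 = 124.7 V

125 V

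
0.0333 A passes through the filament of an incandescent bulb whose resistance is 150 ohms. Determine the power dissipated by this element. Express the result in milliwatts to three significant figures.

166 mW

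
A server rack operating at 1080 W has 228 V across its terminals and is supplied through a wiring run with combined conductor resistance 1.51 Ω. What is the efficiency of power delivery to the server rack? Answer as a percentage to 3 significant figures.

97.0 %

I = P / V = 1080 / 228 = 4.737 A through the wiring run.
P_line = I² R_line = (4.737)² × 1.51 = 33.88 W
P_source = P_load + P_line = 1080 + 33.88 = 1114 W
η = P_load / P_source = 1080 / 1114 = 0.9696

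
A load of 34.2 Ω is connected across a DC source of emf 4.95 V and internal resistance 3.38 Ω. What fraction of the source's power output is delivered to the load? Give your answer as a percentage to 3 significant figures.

Both r and R carry the same current, so the power split is just the resistance split: η = R/(R+r).
η = R / (R + r) = 34.2 / (34.2 + 3.38) = 0.9101

91.0 %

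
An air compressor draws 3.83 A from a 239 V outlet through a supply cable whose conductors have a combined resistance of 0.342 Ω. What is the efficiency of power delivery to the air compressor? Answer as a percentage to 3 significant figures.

99.5 %

The supply cable carries the full 3.83 A.
P_line = I² R_line = (3.830)² × 0.342 = 5.017 W
P_source = V I = 239 × 3.830 = 915.4 W; P_load = 910.4 W
η = P_load / P_source = 910.4 / 915.4 = 0.9945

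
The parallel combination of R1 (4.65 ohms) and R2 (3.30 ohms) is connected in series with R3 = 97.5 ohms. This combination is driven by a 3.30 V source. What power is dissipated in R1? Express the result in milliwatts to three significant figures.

0.883 mW

Combine R1 and R2 into their parallel equivalent first, reducing the network to two series resistors.
R_p = (4.65×3.30)/(4.65+3.30) = 1.930 Ω
R_total = R_p + 97.5 = 1.930 + 97.5 = 99.43 Ω
I = V / R_total = 3.30 / 99.43 = 0.03319 A
Voltage across the parallel pair: V_p = I × R_p = 0.03319 × 1.930 = 0.06406 V
Use P = V²/R for R1 with V = V_p.
P_R1 = (0.06406)² / 4.65 = 0.0008825 W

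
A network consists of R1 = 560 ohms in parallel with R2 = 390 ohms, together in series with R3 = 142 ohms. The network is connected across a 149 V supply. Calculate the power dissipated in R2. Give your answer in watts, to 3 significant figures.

21.8 W

Collapse the R1‖R2 pair into one equivalent R_p; then R_p and R3 form a series string.
R_p = (560×390)/(560+390) = 229.9 Ω
R_total = R_p + 142 = 229.9 + 142 = 371.9 Ω
I = V / R_total = 149 / 371.9 = 0.4007 A
Voltage across the parallel pair: V_p = I × R_p = 0.4007 × 229.9 = 92.11 V
Use P = V²/R for R2 with V = V_p.
P_R2 = (92.11)² / 390 = 21.75 W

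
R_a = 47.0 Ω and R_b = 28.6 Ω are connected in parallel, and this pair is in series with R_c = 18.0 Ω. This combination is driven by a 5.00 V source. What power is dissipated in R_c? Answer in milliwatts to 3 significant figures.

Combine R_a and R_b into their parallel equivalent first, reducing the network to two series resistors.
R_p = (47.0×28.6)/(47.0+28.6) = 17.78 Ω
R_total = R_p + 18.0 = 17.78 + 18.0 = 35.78 Ω
I = V / R_total = 5.00 / 35.78 = 0.1397 A
All the supply current flows through R_c; use P = I²R_c.
P_R_c = (0.1397)² × 18.0 = 0.3515 W

351 mW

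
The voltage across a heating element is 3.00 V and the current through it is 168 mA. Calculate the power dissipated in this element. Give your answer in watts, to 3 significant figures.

0.504 W

Both the voltage across and the current through the element are known, so P = V I applies directly.
P = 3.00 V × 0.1680 A = 0.5040 W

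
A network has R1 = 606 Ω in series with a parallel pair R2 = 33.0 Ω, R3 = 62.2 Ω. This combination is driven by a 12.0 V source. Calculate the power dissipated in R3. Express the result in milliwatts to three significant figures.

First combine the parallel branches into one equivalent R_p, then R1 + R_p is a series pair.
R_p = (33.0×62.2)/(33.0+62.2) = 21.56 Ω
R_total = 606 + 21.56 = 627.6 Ω
I = V / R_total = 12.0 / 627.6 = 0.01912 A
Voltage across the parallel pair: V_p = I × R_p = 0.01912 × 21.56 = 0.4123 V
With V_p across R3, its power is V_p²/R3.
P_R3 = (0.4123)² / 62.2 = 0.002733 W

2.73 mW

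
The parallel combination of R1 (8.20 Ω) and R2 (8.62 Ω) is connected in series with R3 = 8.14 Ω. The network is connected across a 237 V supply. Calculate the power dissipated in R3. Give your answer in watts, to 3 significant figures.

Collapse the R1‖R2 pair into one equivalent R_p; then R_p and R3 form a series string.
R_p = (8.20×8.62)/(8.20+8.62) = 4.202 Ω
R_total = R_p + 8.14 = 4.202 + 8.14 = 12.34 Ω
I = V / R_total = 237 / 12.34 = 19.20 A
R3 is the series element, so its power is I²R.
P_R3 = (19.20)² × 8.14 = 3001 W

3000 W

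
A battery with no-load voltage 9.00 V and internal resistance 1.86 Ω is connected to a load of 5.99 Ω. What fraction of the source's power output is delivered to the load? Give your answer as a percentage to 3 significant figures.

Both r and R carry the same current, so the power split is just the resistance split: η = R/(R+r).
η = R / (R + r) = 5.99 / (5.99 + 1.86) = 0.7631

76.3 %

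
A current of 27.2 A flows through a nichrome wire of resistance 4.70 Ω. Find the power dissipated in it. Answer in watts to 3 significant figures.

3480 W

Current and resistance are given, so P = I²R is the direct form.
P = (27.20 A)² × 4.70 Ω = 3477 W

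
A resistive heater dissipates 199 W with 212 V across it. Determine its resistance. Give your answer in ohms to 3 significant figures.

Rearranging the power relation for the two known quantities gives R = V² / P.
R = (212)² / 199 = 225.8 Ω

226 Ω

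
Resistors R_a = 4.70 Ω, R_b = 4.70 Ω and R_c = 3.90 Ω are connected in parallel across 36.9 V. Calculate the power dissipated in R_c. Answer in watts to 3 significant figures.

R_c sits directly across the source, so P = V²/R with V = 36.9 V.
P_R_c = V² / R_c = (36.9)² / 3.90 Ω = 349.1 W

349 W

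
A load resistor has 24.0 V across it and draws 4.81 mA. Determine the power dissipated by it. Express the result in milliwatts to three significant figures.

115 mW

Both the voltage across and the current through the element are known, so P = V I applies directly.
P = 24.0 V × 0.004810 A = 0.1154 W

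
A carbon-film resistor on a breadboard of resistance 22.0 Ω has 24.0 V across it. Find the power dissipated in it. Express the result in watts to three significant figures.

26.2 W

V and R are stated; P = V²/R avoids computing the current.
P = (24.0 V)² / 22.0 Ω = 26.18 W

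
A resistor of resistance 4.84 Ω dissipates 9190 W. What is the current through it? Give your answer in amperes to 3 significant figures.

Rearranging the power relation for the two known quantities gives I = √(P / R).
I = √(9190 / 4.84) = 43.57 A

43.6 A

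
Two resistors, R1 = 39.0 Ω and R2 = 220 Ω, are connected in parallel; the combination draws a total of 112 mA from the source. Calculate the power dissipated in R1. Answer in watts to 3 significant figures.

Only the total current is stated, so first find the parallel equivalent to get the voltage across the combination.
1/R_eq = 1/39.0 + 1/220 ⇒ R_eq = 33.13 Ω
V = I_total × R_eq = 0.1120 × 33.13 = 3.710 V
P_R1 = V² / R1 = (3.710)² / 39.0 = 0.3530 W

0.353 W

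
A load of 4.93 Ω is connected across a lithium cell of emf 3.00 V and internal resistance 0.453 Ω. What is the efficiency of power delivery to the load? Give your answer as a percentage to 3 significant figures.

91.6 %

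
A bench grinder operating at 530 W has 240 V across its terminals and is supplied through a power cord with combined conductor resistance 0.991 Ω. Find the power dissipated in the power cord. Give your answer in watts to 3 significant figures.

The power cord is a series resistance carrying the load current; its dissipation is I²R_line.
I = P / V = 530 / 240 = 2.208 A through the power cord.
P_line = I² R_line = (2.208)² × 0.991 = 4.833 W

4.83 W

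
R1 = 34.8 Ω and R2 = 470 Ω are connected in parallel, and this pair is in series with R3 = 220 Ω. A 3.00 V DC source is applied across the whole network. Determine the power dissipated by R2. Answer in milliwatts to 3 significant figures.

0.316 mW

Reduce the parallel combination to a single R_p; the circuit then becomes R_p in series with the remaining resistor.
R_p = (34.8×470)/(34.8+470) = 32.40 Ω
R_total = R_p + 220 = 32.40 + 220 = 252.4 Ω
I = V / R_total = 3.00 / 252.4 = 0.01189 A
Voltage across the parallel pair: V_p = I × R_p = 0.01189 × 32.40 = 0.3851 V
R2 sits across V_p; its power is V_p²/R.
P_R2 = (0.3851)² / 470 = 0.0003156 W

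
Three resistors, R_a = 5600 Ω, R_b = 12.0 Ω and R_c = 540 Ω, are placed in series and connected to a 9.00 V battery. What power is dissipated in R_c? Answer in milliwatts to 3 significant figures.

1.16 mW

The current is common to all series resistors; compute it, then apply P = I²R for the target.
R_total = 5600 + 12.0 + 540 = 6152 Ω
I = V / R_total = 9.00 / 6152 = 0.001463 A
P_R_c = I² × R_c = (0.001463)² × 540 = 0.001156 W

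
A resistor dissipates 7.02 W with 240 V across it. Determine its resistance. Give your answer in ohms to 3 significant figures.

8210 Ω

Rearranging the power relation for the two known quantities gives R = V² / P.
R = (240)² / 7.02 = 8205 Ω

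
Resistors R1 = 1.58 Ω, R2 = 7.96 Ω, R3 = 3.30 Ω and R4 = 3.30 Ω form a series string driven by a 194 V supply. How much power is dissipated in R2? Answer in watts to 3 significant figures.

Since the resistors are in series they all carry the loop current I = V/R_total; the power in any one is I²R.
R_total = 1.58 + 7.96 + 3.30 + 3.30 = 16.14 Ω
I = V / R_total = 194 / 16.14 = 12.02 A
P_R2 = I² × R2 = (12.02)² × 7.96 = 1150 W

1150 W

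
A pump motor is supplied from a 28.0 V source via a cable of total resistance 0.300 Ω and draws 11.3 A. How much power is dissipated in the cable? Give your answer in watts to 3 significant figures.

Line loss is just I²R for the cable — we know both I and R_line directly.
The cable carries the full 11.3 A.
P_line = I² R_line = (11.30)² × 0.300 = 38.31 W

38.3 W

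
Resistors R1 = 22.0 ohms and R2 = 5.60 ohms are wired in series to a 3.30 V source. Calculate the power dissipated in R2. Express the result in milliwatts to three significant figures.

80.1 mW

The current is common to all series resistors; compute it, then apply P = I²R for the target.
R_total = 22.0 + 5.60 = 27.60 Ω
I = V / R_total = 3.30 / 27.60 = 0.1196 A
P_R2 = I² × R2 = (0.1196)² × 5.60 = 0.08006 W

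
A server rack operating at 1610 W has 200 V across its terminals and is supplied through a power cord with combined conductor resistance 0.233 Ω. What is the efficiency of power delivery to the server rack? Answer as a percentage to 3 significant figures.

99.1 %

I = P / V = 1610 / 200 = 8.050 A through the power cord.
P_line = I² R_line = (8.050)² × 0.233 = 15.10 W
P_source = P_load + P_line = 1610 + 15.10 = 1625 W
η = P_load / P_source = 1610 / 1625 = 0.9907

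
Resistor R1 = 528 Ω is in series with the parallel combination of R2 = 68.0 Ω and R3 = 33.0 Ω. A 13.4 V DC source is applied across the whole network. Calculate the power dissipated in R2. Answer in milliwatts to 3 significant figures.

Replace R2 and R3 with their parallel equivalent so the circuit becomes R1 in series with R_p.
R_p = (68.0×33.0)/(68.0+33.0) = 22.22 Ω
R_total = 528 + 22.22 = 550.2 Ω
I = V / R_total = 13.4 / 550.2 = 0.02435 A
Voltage across the parallel pair: V_p = I × R_p = 0.02435 × 22.22 = 0.5411 V
With V_p across R2, its power is V_p²/R2.
P_R2 = (0.5411)² / 68.0 = 0.004306 W

4.31 mW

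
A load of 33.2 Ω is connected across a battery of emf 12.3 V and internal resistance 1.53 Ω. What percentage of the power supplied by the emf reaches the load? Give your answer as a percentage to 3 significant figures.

95.6 %

η = P_load/(P_load+P_int) = I²R/(I²R+I²r) = R/(R+r) — the I² cancels for series elements.
η = R / (R + r) = 33.2 / (33.2 + 1.53) = 0.9559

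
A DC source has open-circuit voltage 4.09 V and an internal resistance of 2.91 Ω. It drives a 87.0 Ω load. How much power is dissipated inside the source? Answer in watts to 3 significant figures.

Internal loss is I²r, with I set by the total series resistance r+R.
I = ε / (r + R) = 4.09 / (2.91 + 87.0) = 0.04549 A
P_int = I² r = (0.04549)² × 2.91 = 0.006022 W

0.00602 W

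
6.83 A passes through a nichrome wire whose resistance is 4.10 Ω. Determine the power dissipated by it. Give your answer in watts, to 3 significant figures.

The current through and the resistance of the element are both given; use P = I²R.
P = (6.830 A)² × 4.10 Ω = 191.3 W

191 W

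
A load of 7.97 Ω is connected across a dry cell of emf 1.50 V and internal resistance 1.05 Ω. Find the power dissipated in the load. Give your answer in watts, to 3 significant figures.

With r and R in series, I = ε/(r+R); the load dissipates I²R.
I = ε / (r + R) = 1.50 / (1.05 + 7.97) = 0.1663 A
P_load = I² R = (0.1663)² × 7.97 = 0.2204 W

0.220 W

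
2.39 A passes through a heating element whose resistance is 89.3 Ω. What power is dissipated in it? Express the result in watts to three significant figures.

Current and resistance are given, so P = I²R is the direct form.
P = (2.390 A)² × 89.3 Ω = 510.1 W

510 W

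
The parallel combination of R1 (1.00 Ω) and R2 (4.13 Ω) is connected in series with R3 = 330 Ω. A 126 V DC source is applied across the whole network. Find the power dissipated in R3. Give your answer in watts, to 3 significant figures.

Combine R1 and R2 into their parallel equivalent first, reducing the network to two series resistors.
R_p = (1.00×4.13)/(1.00+4.13) = 0.8051 Ω
R_total = R_p + 330 = 0.8051 + 330 = 330.8 Ω
I = V / R_total = 126 / 330.8 = 0.3809 A
R3 is the series element, so its power is I²R.
P_R3 = (0.3809)² × 330 = 47.88 W

47.9 W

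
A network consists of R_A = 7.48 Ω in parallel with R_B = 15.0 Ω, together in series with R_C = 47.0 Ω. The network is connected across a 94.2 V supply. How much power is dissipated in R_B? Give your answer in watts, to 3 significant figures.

Combine R_A and R_B into their parallel equivalent first, reducing the network to two series resistors.
R_p = (7.48×15.0)/(7.48+15.0) = 4.991 Ω
R_total = R_p + 47.0 = 4.991 + 47.0 = 51.99 Ω
I = V / R_total = 94.2 / 51.99 = 1.812 A
Voltage across the parallel pair: V_p = I × R_p = 1.812 × 4.991 = 9.043 V
R_B sits across V_p; its power is V_p²/R.
P_R_B = (9.043)² / 15.0 = 5.452 W

5.45 W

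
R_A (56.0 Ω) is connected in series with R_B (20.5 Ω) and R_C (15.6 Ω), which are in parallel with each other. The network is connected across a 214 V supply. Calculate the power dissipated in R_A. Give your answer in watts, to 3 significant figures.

Collapse R_B‖R_C to a single equivalent, reducing the network to two series elements.
R_p = (20.5×15.6)/(20.5+15.6) = 8.859 Ω
R_total = 56.0 + 8.859 = 64.86 Ω
I = V / R_total = 214 / 64.86 = 3.299 A
R_A is in the main series path, so its power is I²R_A.
P_R_A = (3.299)² × 56.0 = 609.6 W

610 W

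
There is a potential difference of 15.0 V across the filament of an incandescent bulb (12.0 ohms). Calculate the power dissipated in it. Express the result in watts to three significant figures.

18.8 W

Voltage and resistance are given, so P = V²/R is the one-step route.
P = (15.0 V)² / 12.0 Ω = 18.75 W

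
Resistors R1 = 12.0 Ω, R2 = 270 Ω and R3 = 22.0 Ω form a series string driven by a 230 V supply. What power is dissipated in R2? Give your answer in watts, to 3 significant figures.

Series elements share the same current, so find I first, then use P = I²R.
R_total = 12.0 + 270 + 22.0 = 304.0 Ω
I = V / R_total = 230 / 304.0 = 0.7566 A
P_R2 = I² × R2 = (0.7566)² × 270 = 154.6 W

155 W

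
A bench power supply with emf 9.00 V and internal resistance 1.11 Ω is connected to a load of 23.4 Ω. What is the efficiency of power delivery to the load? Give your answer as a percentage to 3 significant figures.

95.5 %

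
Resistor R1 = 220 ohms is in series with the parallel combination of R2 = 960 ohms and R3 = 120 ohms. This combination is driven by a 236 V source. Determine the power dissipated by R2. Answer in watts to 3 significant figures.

Reduce the parallel pair to R_p first; the network is then a simple series string.
R_p = (960×120)/(960+120) = 106.7 Ω
R_total = 220 + 106.7 = 326.7 Ω
I = V / R_total = 236 / 326.7 = 0.7224 A
Voltage across the parallel pair: V_p = I × R_p = 0.7224 × 106.7 = 77.06 V
R2 sees V_p directly, so P = V_p² / R2.
P_R2 = (77.06)² / 960 = 6.186 W

6.19 W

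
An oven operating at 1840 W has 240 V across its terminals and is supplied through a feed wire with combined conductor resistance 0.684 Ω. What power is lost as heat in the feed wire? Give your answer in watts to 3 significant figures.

40.2 W

The feed wire is a series resistance carrying the load current; its dissipation is I²R_line.
I = P / V = 1840 / 240 = 7.667 A through the feed wire.
P_line = I² R_line = (7.667)² × 0.684 = 40.20 W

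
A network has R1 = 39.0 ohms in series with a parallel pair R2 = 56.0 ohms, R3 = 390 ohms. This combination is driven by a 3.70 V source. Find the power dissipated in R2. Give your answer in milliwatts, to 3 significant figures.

Replace R2 and R3 with their parallel equivalent so the circuit becomes R1 in series with R_p.
R_p = (56.0×390)/(56.0+390) = 48.97 Ω
R_total = 39.0 + 48.97 = 87.97 Ω
I = V / R_total = 3.70 / 87.97 = 0.04206 A
Voltage across the parallel pair: V_p = I × R_p = 0.04206 × 48.97 = 2.060 V
R2 is across V_p, so use P = V²/R for that branch.
P_R2 = (2.060)² / 56.0 = 0.07575 W

75.8 mW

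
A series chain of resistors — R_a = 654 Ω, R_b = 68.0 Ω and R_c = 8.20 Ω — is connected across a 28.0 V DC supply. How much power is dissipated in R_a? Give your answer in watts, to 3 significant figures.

0.962 W

The current is common to all series resistors; compute it, then apply P = I²R for the target.
R_total = 654 + 68.0 + 8.20 = 730.2 Ω
I = V / R_total = 28.0 / 730.2 = 0.03835 A
P_R_a = I² × R_a = (0.03835)² × 654 = 0.9616 W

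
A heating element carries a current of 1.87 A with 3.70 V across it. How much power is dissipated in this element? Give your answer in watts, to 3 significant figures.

6.92 W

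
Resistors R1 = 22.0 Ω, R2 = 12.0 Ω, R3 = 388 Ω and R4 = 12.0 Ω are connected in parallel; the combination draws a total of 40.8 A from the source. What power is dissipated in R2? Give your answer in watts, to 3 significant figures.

The branches share the same voltage, but only the total current is given — find V from the equivalent resistance first.
1/R_eq = 1/22.0 + 1/12.0 + 1/388 + 1/12.0 ⇒ R_eq = 4.658 Ω
V = I_total × R_eq = 40.80 × 4.658 = 190.0 V
P_R2 = V² / R2 = (190.0)² / 12.0 = 3009 W

3010 W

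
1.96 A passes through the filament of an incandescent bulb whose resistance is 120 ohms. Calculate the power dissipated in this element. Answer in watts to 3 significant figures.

The current through and the resistance of the element are both given; use P = I²R.
P = (1.960 A)² × 120 Ω = 461.0 W

461 W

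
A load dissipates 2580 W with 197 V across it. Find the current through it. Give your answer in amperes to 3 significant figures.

13.1 A

Rearranging the power relation for the two known quantities gives I = P / V.
I = 2580 / 197 = 13.10 A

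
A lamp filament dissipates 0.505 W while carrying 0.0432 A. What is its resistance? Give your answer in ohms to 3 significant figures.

271 Ω

The two known quantities fix the third via R = P / I².
R = 0.505 / (0.04320)² = 270.6 Ω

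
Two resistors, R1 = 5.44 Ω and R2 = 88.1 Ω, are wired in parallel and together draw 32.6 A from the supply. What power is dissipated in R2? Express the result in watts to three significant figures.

Parallel branches share V, not I — compute V via R_eq, then use V²/R for the target branch.
1/R_eq = 1/5.44 + 1/88.1 ⇒ R_eq = 5.124 Ω
V = I_total × R_eq = 32.60 × 5.124 = 167.0 V
P_R2 = V² / R2 = (167.0)² / 88.1 = 316.7 W

317 W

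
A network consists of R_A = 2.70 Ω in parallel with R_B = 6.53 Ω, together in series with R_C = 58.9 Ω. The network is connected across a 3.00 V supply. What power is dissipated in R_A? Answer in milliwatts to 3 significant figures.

Reduce the parallel combination to a single R_p; the circuit then becomes R_p in series with the remaining resistor.
R_p = (2.70×6.53)/(2.70+6.53) = 1.910 Ω
R_total = R_p + 58.9 = 1.910 + 58.9 = 60.81 Ω
I = V / R_total = 3.00 / 60.81 = 0.04933 A
Voltage across the parallel pair: V_p = I × R_p = 0.04933 × 1.910 = 0.09424 V
R_A sits across V_p; its power is V_p²/R.
P_R_A = (0.09424)² / 2.70 = 0.003289 W

3.29 mW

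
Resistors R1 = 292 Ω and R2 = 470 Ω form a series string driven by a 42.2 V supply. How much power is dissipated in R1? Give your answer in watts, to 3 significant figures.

0.896 W

Since the resistors are in series they all carry the loop current I = V/R_total; the power in any one is I²R.
R_total = 292 + 470 = 762.0 Ω
I = V / R_total = 42.2 / 762.0 = 0.05538 A
P_R1 = I² × R1 = (0.05538)² × 292 = 0.8956 W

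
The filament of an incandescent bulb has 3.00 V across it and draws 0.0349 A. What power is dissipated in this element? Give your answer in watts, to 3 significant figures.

V and I are known directly — P = V I, no intermediate step needed.
P = 3.00 V × 0.03490 A = 0.1047 W

0.105 W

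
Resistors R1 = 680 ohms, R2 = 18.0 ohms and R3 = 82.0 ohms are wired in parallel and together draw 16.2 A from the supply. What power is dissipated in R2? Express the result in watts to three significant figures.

Only the total current is stated, so first find the parallel equivalent to get the voltage across the combination.
1/R_eq = 1/680 + 1/18.0 + 1/82.0 ⇒ R_eq = 14.45 Ω
V = I_total × R_eq = 16.20 × 14.45 = 234.0 V
P_R2 = V² / R2 = (234.0)² / 18.0 = 3043 W

3040 W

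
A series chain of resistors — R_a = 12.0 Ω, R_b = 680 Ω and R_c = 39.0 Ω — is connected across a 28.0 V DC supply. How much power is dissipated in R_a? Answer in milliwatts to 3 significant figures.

17.6 mW

Since the resistors are in series they all carry the loop current I = V/R_total; the power in any one is I²R.
R_total = 12.0 + 680 + 39.0 = 731.0 Ω
I = V / R_total = 28.0 / 731.0 = 0.03830 A
P_R_a = I² × R_a = (0.03830)² × 12.0 = 0.01761 W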